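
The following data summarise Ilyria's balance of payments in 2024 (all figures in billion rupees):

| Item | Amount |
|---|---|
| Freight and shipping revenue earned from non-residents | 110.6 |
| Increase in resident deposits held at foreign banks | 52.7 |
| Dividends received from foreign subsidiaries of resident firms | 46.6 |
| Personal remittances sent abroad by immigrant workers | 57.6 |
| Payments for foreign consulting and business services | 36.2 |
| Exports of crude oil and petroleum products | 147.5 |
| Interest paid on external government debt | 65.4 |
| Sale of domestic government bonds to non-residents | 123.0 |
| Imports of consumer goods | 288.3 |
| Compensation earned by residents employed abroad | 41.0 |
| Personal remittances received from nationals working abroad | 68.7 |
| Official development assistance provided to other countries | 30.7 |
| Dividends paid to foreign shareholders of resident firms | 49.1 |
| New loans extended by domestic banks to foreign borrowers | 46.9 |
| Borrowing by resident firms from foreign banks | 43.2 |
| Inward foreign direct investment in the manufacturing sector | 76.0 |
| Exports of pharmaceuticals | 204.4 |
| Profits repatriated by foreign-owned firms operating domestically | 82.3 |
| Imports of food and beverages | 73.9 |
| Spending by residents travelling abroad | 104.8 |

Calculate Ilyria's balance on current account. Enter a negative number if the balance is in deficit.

Goods: 147.5 - 73.9 - 288.3 + 204.4 = -10.3
Services: -36.2 - 104.8 + 110.6 = -30.4
Primary income: -82.3 + 46.6 + 41.0 - 65.4 - 49.1 = -109.2
Secondary income: 68.7 - 30.7 - 57.6 = -19.6
Current account = (-10.3) + (-30.4) + (-109.2) + (-19.6) = -169.5
(Excluded from the current account — financial account: increase in resident deposits held at foreign banks 52.7, sale of domestic government bonds to non-residents 123.0, new loans extended by domestic banks to foreign borrowers 46.9, borrowing by resident firms from foreign banks 43.2, inward foreign direct investment in the manufacturing sector 76.0.)

-169.5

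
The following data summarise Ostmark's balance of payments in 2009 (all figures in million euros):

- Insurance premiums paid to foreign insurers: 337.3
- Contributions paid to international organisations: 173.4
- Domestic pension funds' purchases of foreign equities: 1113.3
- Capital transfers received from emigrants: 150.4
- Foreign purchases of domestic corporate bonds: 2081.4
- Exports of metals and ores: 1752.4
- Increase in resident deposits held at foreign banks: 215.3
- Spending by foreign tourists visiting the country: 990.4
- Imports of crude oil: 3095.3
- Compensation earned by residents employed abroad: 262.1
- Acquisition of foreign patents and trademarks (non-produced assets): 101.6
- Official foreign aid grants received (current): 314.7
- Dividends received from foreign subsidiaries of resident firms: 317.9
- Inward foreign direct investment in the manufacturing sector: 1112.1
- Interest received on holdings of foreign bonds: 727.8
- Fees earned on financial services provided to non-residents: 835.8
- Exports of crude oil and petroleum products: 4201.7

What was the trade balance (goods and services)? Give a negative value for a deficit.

4347.7

Goods: -3095.3 + 4201.7 + 1752.4 = 2858.8
Services: 835.8 - 337.3 + 990.4 = 1488.9
Trade balance = 2858.8 + 1488.9 = 4347.7
(Excluded from the trade balance — secondary income: contributions paid to international organisations 173.4, official foreign aid grants received (current) 314.7; financial account: domestic pension funds' purchases of foreign equities 1113.3, foreign purchases of domestic corporate bonds 2081.4, increase in resident deposits held at foreign banks 215.3, inward foreign direct investment in the manufacturing sector 1112.1; capital account: capital transfers received from emigrants 150.4, acquisition of foreign patents and trademarks (non-produced assets) 101.6; primary income: compensation earned by residents employed abroad 262.1, dividends received from foreign subsidiaries of resident firms 317.9, interest received on holdings of foreign bonds 727.8.)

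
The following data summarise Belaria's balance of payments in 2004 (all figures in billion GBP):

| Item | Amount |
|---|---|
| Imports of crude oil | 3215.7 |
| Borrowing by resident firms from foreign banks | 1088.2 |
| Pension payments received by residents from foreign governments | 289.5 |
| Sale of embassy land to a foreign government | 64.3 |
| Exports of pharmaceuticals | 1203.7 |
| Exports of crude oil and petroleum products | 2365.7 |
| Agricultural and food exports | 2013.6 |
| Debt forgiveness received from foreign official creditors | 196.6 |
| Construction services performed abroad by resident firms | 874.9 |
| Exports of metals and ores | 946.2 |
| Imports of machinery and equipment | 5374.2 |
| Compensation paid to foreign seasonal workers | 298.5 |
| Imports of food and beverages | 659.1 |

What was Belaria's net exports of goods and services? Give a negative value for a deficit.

Goods: 1203.7 + 2013.6 + 2365.7 + 946.2 - 3215.7 - 5374.2 - 659.1 = -2719.8
Services: 874.9
Trade balance = -2719.8 + 874.9 = -1844.9
(Excluded from the trade balance — financial account: borrowing by resident firms from foreign banks 1088.2; secondary income: pension payments received by residents from foreign governments 289.5; capital account: sale of embassy land to a foreign government 64.3, debt forgiveness received from foreign official creditors 196.6; primary income: compensation paid to foreign seasonal workers 298.5.)

-1844.9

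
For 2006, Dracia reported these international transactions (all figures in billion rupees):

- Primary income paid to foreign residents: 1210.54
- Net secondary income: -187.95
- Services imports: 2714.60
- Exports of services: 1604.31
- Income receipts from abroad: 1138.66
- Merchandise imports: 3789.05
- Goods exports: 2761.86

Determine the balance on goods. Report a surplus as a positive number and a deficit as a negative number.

-1027.19

Goods balance = 2761.86 - 3789.05 = -1027.19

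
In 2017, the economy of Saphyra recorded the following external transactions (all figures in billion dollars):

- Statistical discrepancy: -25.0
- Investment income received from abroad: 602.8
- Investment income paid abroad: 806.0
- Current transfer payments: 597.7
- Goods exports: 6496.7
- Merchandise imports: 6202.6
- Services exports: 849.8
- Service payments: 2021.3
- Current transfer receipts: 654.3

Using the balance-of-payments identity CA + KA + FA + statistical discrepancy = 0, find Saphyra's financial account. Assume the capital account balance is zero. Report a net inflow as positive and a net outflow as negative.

Goods balance = 6496.7 - 6202.6 = 294.1
Services balance = 849.8 - 2021.3 = -1171.5
Trade balance (goods + services) = 294.1 + (-1171.5) = -877.4
Net primary income = 602.8 - 806.0 = -203.2
Net secondary income = 654.3 - 597.7 = 56.6
Current account = -877.4 + (-203.2) + 56.6 = -1024.0
Financial account = -(-1024.0 + (-25.0)) = 1049.0

1049.0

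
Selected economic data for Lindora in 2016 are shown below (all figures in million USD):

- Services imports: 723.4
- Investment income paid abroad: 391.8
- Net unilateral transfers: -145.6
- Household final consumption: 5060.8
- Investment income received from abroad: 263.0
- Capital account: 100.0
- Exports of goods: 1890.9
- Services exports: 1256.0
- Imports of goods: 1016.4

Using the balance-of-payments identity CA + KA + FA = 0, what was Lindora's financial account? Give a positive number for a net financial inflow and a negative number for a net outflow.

-1232.7

Goods balance = 1890.9 - 1016.4 = 874.5
Services balance = 1256.0 - 723.4 = 532.6
Trade balance (goods + services) = 874.5 + 532.6 = 1407.1
Net primary income = 263.0 - 391.8 = -128.8
Net secondary income = -145.6
Current account = 1407.1 + (-128.8) + (-145.6) = 1132.7
Financial account = -(1132.7 + 100.0) = -1232.7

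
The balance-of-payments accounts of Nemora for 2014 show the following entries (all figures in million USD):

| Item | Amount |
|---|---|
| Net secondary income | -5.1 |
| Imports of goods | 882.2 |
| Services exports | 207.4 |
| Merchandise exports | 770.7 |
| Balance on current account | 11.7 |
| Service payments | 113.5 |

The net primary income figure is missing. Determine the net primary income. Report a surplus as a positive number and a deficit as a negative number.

34.4

Current account = goods balance + services balance + net primary income + net secondary income
Sum of the known components = -22.7
Net primary income = CA - (known components) = 11.7 - (-22.7) = 34.4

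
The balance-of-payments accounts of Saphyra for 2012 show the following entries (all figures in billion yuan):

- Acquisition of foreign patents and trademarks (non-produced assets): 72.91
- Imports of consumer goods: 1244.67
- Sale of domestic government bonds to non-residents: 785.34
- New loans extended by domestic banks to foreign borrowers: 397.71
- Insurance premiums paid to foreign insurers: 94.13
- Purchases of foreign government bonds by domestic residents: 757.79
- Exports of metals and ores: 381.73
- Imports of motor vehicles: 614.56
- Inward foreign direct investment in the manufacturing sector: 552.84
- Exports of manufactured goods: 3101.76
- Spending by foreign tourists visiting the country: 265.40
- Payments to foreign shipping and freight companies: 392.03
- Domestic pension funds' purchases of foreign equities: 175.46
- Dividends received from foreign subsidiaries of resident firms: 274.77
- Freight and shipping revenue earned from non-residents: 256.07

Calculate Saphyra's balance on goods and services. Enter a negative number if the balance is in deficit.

Goods: 3101.76 - 614.56 - 1244.67 + 381.73 = 1624.26
Services: -392.03 - 94.13 + 265.40 + 256.07 = 35.31
Trade balance = 1624.26 + 35.31 = 1659.57
(Excluded from the trade balance — capital account: acquisition of foreign patents and trademarks (non-produced assets) 72.91; financial account: sale of domestic government bonds to non-residents 785.34, new loans extended by domestic banks to foreign borrowers 397.71, purchases of foreign government bonds by domestic residents 757.79, inward foreign direct investment in the manufacturing sector 552.84, domestic pension funds' purchases of foreign equities 175.46; primary income: dividends received from foreign subsidiaries of resident firms 274.77.)

1659.57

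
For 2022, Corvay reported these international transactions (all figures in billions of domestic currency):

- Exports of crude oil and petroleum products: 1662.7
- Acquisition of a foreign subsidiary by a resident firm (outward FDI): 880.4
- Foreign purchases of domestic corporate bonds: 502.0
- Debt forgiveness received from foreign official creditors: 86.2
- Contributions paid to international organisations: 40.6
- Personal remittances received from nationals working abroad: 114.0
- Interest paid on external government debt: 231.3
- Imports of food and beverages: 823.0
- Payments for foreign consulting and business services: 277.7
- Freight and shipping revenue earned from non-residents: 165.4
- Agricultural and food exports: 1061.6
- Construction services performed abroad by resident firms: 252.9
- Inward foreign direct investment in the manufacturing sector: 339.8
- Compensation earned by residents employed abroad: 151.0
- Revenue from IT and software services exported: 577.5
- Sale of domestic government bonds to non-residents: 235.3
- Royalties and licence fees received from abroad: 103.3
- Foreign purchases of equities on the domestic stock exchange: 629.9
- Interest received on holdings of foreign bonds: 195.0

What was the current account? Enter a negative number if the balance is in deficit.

Goods: -823.0 + 1061.6 + 1662.7 = 1901.3
Services: -277.7 + 252.9 + 577.5 + 103.3 + 165.4 = 821.4
Primary income: -231.3 + 151.0 + 195.0 = 114.7
Secondary income: 114.0 - 40.6 = 73.4
Current account = 1901.3 + 821.4 + 114.7 + 73.4 = 2910.8
(Excluded from the current account — financial account: acquisition of a foreign subsidiary by a resident firm (outward FDI) 880.4, foreign purchases of domestic corporate bonds 502.0, inward foreign direct investment in the manufacturing sector 339.8, sale of domestic government bonds to non-residents 235.3, foreign purchases of equities on the domestic stock exchange 629.9; capital account: debt forgiveness received from foreign official creditors 86.2.)

2910.8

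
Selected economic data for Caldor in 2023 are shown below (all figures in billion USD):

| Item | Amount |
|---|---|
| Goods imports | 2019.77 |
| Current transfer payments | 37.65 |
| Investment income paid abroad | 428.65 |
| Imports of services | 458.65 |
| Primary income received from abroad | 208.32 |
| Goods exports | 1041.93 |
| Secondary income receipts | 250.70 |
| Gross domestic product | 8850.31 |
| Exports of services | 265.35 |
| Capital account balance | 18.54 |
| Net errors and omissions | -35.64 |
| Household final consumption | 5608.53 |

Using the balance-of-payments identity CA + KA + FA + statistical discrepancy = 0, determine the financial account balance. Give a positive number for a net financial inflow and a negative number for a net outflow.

Goods balance = 1041.93 - 2019.77 = -977.84
Services balance = 265.35 - 458.65 = -193.30
Trade balance (goods + services) = -977.84 + (-193.30) = -1171.14
Net primary income = 208.32 - 428.65 = -220.33
Net secondary income = 250.70 - 37.65 = 213.05
Current account = -1171.14 + (-220.33) + 213.05 = -1178.42
Financial account = -(-1178.42 + 18.54 + (-35.64)) = 1195.52

1195.52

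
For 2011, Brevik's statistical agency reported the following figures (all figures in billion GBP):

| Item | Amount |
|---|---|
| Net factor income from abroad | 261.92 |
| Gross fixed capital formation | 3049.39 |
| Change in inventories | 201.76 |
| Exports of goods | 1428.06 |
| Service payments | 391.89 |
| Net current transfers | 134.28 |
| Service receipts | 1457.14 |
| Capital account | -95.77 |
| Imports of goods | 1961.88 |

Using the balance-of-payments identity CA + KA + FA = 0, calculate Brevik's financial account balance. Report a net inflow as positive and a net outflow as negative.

-831.86

Goods balance = 1428.06 - 1961.88 = -533.82
Services balance = 1457.14 - 391.89 = 1065.25
Trade balance (goods + services) = -533.82 + 1065.25 = 531.43
Net primary income = 261.92
Net secondary income = 134.28
Current account = 531.43 + 261.92 + 134.28 = 927.63
Financial account = -(927.63 + (-95.77)) = -831.86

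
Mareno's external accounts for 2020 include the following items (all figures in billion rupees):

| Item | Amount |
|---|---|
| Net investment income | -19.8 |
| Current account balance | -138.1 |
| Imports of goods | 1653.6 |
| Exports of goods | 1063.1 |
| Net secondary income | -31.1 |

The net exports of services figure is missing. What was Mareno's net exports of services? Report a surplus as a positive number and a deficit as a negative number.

503.3

Current account = goods balance + services balance + net primary income + net secondary income
Sum of the known components = -641.4
Net exports of services = CA - (known components) = -138.1 - (-641.4) = 503.3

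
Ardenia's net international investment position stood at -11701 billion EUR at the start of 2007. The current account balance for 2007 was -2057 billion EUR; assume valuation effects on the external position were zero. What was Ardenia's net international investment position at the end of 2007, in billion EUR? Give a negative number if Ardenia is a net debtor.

With no valuation effects, change in NIIP = current account = -2057
End-of-year NIIP = -11701 + (-2057) = -13758

-13758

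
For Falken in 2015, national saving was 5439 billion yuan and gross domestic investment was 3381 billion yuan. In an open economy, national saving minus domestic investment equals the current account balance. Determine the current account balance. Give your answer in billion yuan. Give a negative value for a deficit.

2058

S - I = CA (net lending to the rest of the world).
CA = S - I = 5439 - 3381 = 2058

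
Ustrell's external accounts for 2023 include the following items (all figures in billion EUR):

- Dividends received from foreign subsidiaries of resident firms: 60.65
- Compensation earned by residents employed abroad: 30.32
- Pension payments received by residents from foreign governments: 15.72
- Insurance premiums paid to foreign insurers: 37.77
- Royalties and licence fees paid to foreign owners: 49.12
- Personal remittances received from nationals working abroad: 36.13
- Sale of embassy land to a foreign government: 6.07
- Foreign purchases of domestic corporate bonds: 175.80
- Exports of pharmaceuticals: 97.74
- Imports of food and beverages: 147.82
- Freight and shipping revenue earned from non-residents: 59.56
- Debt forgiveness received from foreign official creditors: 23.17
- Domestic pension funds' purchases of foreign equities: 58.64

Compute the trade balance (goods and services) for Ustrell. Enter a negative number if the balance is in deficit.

-77.41

Goods: 97.74 - 147.82 = -50.08
Services: -49.12 - 37.77 + 59.56 = -27.33
Trade balance = -50.08 + (-27.33) = -77.41
(Excluded from the trade balance — primary income: dividends received from foreign subsidiaries of resident firms 60.65, compensation earned by residents employed abroad 30.32; secondary income: pension payments received by residents from foreign governments 15.72, personal remittances received from nationals working abroad 36.13; capital account: sale of embassy land to a foreign government 6.07, debt forgiveness received from foreign official creditors 23.17; financial account: foreign purchases of domestic corporate bonds 175.80, domestic pension funds' purchases of foreign equities 58.64.)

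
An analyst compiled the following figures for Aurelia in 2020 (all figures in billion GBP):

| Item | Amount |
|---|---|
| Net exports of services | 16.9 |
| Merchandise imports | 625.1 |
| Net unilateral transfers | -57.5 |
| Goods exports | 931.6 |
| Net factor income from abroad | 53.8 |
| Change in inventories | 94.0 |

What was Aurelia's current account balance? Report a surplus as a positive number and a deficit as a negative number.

Goods balance = 931.6 - 625.1 = 306.5
Services balance = 16.9
Trade balance (goods + services) = 306.5 + 16.9 = 323.4
Net primary income = 53.8
Net secondary income = -57.5
Current account = 323.4 + 53.8 + (-57.5) = 319.7

319.7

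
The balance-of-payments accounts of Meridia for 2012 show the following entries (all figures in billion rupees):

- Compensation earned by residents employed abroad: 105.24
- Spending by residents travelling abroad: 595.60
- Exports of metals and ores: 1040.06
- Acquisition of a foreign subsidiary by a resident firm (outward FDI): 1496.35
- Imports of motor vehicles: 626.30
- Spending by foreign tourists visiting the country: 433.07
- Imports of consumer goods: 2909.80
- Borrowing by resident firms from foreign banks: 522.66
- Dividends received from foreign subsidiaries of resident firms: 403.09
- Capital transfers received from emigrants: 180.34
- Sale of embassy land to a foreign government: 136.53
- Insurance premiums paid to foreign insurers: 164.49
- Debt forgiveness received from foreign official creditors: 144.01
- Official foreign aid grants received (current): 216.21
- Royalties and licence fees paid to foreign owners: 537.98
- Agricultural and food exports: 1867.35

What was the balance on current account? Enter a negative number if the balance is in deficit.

Goods: 1867.35 + 1040.06 - 626.30 - 2909.80 = -628.69
Services: 433.07 - 595.60 - 164.49 - 537.98 = -865.00
Primary income: 105.24 + 403.09 = 508.33
Secondary income: 216.21
Current account = (-628.69) + (-865.00) + 508.33 + 216.21 = -769.15
(Excluded from the current account — financial account: acquisition of a foreign subsidiary by a resident firm (outward FDI) 1496.35, borrowing by resident firms from foreign banks 522.66; capital account: capital transfers received from emigrants 180.34, sale of embassy land to a foreign government 136.53, debt forgiveness received from foreign official creditors 144.01.)

-769.15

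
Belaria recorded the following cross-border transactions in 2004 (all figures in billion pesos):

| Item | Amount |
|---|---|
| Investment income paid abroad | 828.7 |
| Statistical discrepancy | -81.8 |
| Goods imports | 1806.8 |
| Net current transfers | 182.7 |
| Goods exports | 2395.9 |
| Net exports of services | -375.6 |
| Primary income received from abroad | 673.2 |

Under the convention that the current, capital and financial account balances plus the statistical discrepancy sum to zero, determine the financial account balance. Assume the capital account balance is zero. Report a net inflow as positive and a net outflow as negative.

Goods balance = 2395.9 - 1806.8 = 589.1
Services balance = -375.6
Trade balance (goods + services) = 589.1 + (-375.6) = 213.5
Net primary income = 673.2 - 828.7 = -155.5
Net secondary income = 182.7
Current account = 213.5 + (-155.5) + 182.7 = 240.7
Financial account = -(240.7 + (-81.8)) = -158.9

-158.9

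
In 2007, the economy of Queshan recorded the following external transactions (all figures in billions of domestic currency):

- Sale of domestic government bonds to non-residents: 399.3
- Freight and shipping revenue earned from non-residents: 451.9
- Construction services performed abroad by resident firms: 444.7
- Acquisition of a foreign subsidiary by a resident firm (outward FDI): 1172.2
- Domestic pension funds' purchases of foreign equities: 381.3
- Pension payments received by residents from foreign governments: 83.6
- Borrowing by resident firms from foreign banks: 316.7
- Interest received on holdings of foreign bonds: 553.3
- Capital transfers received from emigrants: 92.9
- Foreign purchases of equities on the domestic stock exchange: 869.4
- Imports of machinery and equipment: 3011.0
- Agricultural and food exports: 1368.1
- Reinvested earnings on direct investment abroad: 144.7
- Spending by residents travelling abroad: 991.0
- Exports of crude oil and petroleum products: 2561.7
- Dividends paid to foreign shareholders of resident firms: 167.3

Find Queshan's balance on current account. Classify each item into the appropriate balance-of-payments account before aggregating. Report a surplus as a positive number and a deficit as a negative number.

Goods: -3011.0 + 1368.1 + 2561.7 = 918.8
Services: 444.7 + 451.9 - 991.0 = -94.4
Primary income: 553.3 - 167.3 + 144.7 = 530.7
Secondary income: 83.6
Current account = 918.8 + (-94.4) + 530.7 + 83.6 = 1438.7
(Excluded from the current account — financial account: sale of domestic government bonds to non-residents 399.3, acquisition of a foreign subsidiary by a resident firm (outward FDI) 1172.2, domestic pension funds' purchases of foreign equities 381.3, borrowing by resident firms from foreign banks 316.7, foreign purchases of equities on the domestic stock exchange 869.4; capital account: capital transfers received from emigrants 92.9.)

1438.7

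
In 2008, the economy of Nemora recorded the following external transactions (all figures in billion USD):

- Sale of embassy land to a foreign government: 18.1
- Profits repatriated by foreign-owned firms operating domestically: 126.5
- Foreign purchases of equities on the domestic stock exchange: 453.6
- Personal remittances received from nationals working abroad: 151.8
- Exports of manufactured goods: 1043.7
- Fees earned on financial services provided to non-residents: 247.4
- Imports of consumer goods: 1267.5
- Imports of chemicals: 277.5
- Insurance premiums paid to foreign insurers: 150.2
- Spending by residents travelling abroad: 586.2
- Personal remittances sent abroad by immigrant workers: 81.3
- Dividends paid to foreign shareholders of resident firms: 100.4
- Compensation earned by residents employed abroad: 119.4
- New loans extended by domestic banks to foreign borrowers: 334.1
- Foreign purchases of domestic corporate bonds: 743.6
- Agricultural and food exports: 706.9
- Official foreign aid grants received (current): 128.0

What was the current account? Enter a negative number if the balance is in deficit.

Goods: 1043.7 - 1267.5 - 277.5 + 706.9 = 205.6
Services: 247.4 - 586.2 - 150.2 = -489.0
Primary income: -100.4 + 119.4 - 126.5 = -107.5
Secondary income: 151.8 + 128.0 - 81.3 = 198.5
Current account = 205.6 + (-489.0) + (-107.5) + 198.5 = -192.4
(Excluded from the current account — capital account: sale of embassy land to a foreign government 18.1; financial account: foreign purchases of equities on the domestic stock exchange 453.6, new loans extended by domestic banks to foreign borrowers 334.1, foreign purchases of domestic corporate bonds 743.6.)

-192.4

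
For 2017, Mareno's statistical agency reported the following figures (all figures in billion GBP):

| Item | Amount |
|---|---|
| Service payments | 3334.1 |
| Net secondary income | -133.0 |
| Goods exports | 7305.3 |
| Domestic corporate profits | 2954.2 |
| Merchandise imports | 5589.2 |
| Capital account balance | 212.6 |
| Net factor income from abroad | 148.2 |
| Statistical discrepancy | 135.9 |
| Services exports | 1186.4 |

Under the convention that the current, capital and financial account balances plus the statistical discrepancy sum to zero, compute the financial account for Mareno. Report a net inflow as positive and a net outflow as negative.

67.9

Goods balance = 7305.3 - 5589.2 = 1716.1
Services balance = 1186.4 - 3334.1 = -2147.7
Trade balance (goods + services) = 1716.1 + (-2147.7) = -431.6
Net primary income = 148.2
Net secondary income = -133.0
Current account = -431.6 + 148.2 + (-133.0) = -416.4
Financial account = -(-416.4 + 212.6 + 135.9) = 67.9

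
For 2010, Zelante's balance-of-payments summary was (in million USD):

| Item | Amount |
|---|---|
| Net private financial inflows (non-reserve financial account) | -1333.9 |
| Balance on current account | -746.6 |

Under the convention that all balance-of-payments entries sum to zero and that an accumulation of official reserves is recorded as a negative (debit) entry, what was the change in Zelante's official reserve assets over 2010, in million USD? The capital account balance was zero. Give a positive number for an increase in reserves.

Official reserve transactions balance = -((-746.6) + (-1333.9)) = 2080.5
An accumulation of reserves is recorded as a debit (negative entry), so the change in the stock of reserves is the negative of that balance.
Change in official reserves = -(2080.5) = -2080.5

-2080.5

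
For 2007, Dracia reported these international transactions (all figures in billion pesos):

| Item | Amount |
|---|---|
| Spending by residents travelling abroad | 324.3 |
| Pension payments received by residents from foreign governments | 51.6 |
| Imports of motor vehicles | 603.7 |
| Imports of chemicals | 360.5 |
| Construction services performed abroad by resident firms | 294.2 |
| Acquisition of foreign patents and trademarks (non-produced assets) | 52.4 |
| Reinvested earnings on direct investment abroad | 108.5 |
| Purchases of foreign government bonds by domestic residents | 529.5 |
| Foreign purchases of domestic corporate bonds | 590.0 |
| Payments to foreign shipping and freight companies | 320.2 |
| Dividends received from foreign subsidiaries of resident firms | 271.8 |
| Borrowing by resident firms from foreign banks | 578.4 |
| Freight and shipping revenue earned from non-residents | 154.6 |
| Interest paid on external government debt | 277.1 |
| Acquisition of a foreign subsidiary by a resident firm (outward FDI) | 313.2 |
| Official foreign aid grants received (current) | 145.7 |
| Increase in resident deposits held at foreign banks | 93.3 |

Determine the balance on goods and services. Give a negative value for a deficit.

-1159.9

Goods: -360.5 - 603.7 = -964.2
Services: 294.2 - 320.2 + 154.6 - 324.3 = -195.7
Trade balance = -964.2 + (-195.7) = -1159.9
(Excluded from the trade balance — secondary income: pension payments received by residents from foreign governments 51.6, official foreign aid grants received (current) 145.7; capital account: acquisition of foreign patents and trademarks (non-produced assets) 52.4; primary income: reinvested earnings on direct investment abroad 108.5, dividends received from foreign subsidiaries of resident firms 271.8, interest paid on external government debt 277.1; financial account: purchases of foreign government bonds by domestic residents 529.5, foreign purchases of domestic corporate bonds 590.0, borrowing by resident firms from foreign banks 578.4, acquisition of a foreign subsidiary by a resident firm (outward FDI) 313.2, increase in resident deposits held at foreign banks 93.3.)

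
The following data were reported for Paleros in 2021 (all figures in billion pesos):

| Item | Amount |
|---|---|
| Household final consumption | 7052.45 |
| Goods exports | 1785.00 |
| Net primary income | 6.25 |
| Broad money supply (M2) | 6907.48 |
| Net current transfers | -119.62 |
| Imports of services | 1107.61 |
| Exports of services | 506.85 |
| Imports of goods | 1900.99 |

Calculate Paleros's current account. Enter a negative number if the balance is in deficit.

-830.12

Goods balance = 1785.00 - 1900.99 = -115.99
Services balance = 506.85 - 1107.61 = -600.76
Trade balance (goods + services) = -115.99 + (-600.76) = -716.75
Net primary income = 6.25
Net secondary income = -119.62
Current account = -716.75 + 6.25 + (-119.62) = -830.12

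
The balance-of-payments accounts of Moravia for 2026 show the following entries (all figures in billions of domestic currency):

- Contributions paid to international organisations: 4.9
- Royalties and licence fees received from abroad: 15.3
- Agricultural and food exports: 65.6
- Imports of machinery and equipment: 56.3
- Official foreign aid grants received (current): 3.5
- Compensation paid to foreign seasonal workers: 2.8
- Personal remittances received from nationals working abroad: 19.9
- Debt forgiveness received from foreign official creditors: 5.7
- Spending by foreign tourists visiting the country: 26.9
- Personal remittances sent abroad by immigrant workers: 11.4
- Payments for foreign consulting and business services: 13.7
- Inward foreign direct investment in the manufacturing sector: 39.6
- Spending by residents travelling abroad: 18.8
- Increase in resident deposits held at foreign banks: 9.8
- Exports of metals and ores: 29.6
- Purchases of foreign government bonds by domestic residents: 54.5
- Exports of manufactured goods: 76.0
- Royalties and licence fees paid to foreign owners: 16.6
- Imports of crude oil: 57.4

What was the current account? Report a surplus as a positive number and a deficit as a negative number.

Goods: 76.0 - 57.4 + 65.6 + 29.6 - 56.3 = 57.5
Services: -16.6 + 26.9 - 13.7 - 18.8 + 15.3 = -6.9
Primary income: -2.8
Secondary income: 19.9 - 11.4 + 3.5 - 4.9 = 7.1
Current account = 57.5 + (-6.9) + (-2.8) + 7.1 = 54.9
(Excluded from the current account — capital account: debt forgiveness received from foreign official creditors 5.7; financial account: inward foreign direct investment in the manufacturing sector 39.6, increase in resident deposits held at foreign banks 9.8, purchases of foreign government bonds by domestic residents 54.5.)

54.9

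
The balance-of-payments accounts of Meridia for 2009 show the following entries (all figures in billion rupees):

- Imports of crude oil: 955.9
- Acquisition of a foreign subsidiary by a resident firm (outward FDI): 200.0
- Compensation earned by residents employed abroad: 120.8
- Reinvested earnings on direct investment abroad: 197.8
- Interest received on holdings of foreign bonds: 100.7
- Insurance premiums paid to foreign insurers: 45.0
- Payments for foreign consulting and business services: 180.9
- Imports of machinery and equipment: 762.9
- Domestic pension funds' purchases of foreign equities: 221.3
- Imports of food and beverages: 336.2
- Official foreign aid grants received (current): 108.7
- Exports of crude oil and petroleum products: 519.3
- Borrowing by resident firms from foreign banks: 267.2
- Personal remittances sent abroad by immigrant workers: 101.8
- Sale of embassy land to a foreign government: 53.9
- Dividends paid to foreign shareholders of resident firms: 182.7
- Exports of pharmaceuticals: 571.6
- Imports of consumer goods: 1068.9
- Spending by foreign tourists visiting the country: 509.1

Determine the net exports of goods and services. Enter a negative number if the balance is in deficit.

Goods: -336.2 + 571.6 - 762.9 - 955.9 + 519.3 - 1068.9 = -2033.0
Services: -180.9 + 509.1 - 45.0 = 283.2
Trade balance = -2033.0 + 283.2 = -1749.8
(Excluded from the trade balance — financial account: acquisition of a foreign subsidiary by a resident firm (outward FDI) 200.0, domestic pension funds' purchases of foreign equities 221.3, borrowing by resident firms from foreign banks 267.2; primary income: compensation earned by residents employed abroad 120.8, reinvested earnings on direct investment abroad 197.8, interest received on holdings of foreign bonds 100.7, dividends paid to foreign shareholders of resident firms 182.7; secondary income: official foreign aid grants received (current) 108.7, personal remittances sent abroad by immigrant workers 101.8; capital account: sale of embassy land to a foreign government 53.9.)

-1749.8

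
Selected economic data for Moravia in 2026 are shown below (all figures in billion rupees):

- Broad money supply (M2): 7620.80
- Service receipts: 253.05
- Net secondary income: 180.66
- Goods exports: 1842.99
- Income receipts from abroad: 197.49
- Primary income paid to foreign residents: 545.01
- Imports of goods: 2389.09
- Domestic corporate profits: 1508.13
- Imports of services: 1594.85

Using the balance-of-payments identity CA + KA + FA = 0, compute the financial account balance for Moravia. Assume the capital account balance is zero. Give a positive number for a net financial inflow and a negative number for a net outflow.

2054.76

Goods balance = 1842.99 - 2389.09 = -546.10
Services balance = 253.05 - 1594.85 = -1341.80
Trade balance (goods + services) = -546.10 + (-1341.80) = -1887.90
Net primary income = 197.49 - 545.01 = -347.52
Net secondary income = 180.66
Current account = -1887.90 + (-347.52) + 180.66 = -2054.76
Financial account = -(-2054.76) = 2054.76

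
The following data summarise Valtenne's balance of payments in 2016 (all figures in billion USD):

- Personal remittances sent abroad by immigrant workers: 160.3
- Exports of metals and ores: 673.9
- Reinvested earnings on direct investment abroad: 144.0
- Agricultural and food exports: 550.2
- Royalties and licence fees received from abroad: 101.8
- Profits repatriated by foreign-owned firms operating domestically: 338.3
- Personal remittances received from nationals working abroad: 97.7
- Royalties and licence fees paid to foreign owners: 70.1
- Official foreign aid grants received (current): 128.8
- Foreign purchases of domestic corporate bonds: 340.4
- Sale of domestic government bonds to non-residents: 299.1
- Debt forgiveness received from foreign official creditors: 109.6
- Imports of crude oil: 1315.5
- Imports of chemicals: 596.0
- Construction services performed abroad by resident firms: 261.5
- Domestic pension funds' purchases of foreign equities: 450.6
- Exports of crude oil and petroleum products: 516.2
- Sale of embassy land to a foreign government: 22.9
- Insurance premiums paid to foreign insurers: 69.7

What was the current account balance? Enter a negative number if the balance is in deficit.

-75.8

Goods: 550.2 - 596.0 + 673.9 - 1315.5 + 516.2 = -171.2
Services: -69.7 - 70.1 + 101.8 + 261.5 = 223.5
Primary income: 144.0 - 338.3 = -194.3
Secondary income: 97.7 - 160.3 + 128.8 = 66.2
Current account = (-171.2) + 223.5 + (-194.3) + 66.2 = -75.8
(Excluded from the current account — financial account: foreign purchases of domestic corporate bonds 340.4, sale of domestic government bonds to non-residents 299.1, domestic pension funds' purchases of foreign equities 450.6; capital account: debt forgiveness received from foreign official creditors 109.6, sale of embassy land to a foreign government 22.9.)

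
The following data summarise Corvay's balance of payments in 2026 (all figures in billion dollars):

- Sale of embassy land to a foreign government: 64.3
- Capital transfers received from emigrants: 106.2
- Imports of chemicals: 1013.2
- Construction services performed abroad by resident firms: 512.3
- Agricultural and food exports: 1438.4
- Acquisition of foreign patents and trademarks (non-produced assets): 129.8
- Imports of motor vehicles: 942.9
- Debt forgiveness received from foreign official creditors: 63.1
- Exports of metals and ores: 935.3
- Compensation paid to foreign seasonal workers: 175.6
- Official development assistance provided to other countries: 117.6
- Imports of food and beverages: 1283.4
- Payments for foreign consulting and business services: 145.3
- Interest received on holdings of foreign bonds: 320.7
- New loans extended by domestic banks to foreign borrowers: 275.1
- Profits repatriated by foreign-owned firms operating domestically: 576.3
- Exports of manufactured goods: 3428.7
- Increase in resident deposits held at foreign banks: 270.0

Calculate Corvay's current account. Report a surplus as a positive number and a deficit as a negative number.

Goods: -1283.4 + 3428.7 - 942.9 - 1013.2 + 1438.4 + 935.3 = 2562.9
Services: 512.3 - 145.3 = 367.0
Primary income: -576.3 - 175.6 + 320.7 = -431.2
Secondary income: -117.6
Current account = 2562.9 + 367.0 + (-431.2) + (-117.6) = 2381.1
(Excluded from the current account — capital account: sale of embassy land to a foreign government 64.3, capital transfers received from emigrants 106.2, acquisition of foreign patents and trademarks (non-produced assets) 129.8, debt forgiveness received from foreign official creditors 63.1; financial account: new loans extended by domestic banks to foreign borrowers 275.1, increase in resident deposits held at foreign banks 270.0.)

2381.1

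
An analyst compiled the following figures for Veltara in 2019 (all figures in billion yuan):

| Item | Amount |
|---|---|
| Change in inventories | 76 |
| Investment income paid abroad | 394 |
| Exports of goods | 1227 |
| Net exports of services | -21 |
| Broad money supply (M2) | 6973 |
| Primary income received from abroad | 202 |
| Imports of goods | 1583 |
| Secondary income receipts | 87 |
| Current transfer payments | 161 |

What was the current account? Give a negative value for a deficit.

Goods balance = 1227 - 1583 = -356
Services balance = -21
Trade balance (goods + services) = -356 + (-21) = -377
Net primary income = 202 - 394 = -192
Net secondary income = 87 - 161 = -74
Current account = -377 + (-192) + (-74) = -643

-643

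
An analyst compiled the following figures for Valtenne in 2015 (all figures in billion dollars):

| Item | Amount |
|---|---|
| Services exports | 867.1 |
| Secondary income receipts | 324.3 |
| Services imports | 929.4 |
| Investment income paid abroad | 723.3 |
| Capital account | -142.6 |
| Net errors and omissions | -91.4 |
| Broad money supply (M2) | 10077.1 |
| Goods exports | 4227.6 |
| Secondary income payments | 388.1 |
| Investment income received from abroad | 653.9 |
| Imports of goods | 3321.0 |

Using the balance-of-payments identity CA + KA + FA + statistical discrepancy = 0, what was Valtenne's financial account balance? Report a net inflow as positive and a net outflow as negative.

-477.1

Goods balance = 4227.6 - 3321.0 = 906.6
Services balance = 867.1 - 929.4 = -62.3
Trade balance (goods + services) = 906.6 + (-62.3) = 844.3
Net primary income = 653.9 - 723.3 = -69.4
Net secondary income = 324.3 - 388.1 = -63.8
Current account = 844.3 + (-69.4) + (-63.8) = 711.1
Financial account = -(711.1 + (-142.6) + (-91.4)) = -477.1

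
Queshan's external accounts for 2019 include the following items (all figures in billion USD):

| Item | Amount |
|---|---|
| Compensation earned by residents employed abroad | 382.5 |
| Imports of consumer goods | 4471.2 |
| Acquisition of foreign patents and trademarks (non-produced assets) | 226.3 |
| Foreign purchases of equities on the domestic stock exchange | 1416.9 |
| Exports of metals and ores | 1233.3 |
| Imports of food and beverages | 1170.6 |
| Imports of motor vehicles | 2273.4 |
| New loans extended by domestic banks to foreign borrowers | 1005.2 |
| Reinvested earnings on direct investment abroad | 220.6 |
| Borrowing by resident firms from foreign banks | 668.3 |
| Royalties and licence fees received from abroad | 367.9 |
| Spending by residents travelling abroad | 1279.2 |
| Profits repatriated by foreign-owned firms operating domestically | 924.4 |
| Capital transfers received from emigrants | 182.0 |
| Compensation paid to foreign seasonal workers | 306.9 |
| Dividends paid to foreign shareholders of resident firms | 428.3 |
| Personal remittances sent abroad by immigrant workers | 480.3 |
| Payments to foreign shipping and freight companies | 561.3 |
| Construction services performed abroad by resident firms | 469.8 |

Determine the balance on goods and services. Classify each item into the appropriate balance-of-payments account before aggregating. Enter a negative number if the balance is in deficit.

Goods: -4471.2 - 2273.4 + 1233.3 - 1170.6 = -6681.9
Services: 367.9 - 561.3 + 469.8 - 1279.2 = -1002.8
Trade balance = -6681.9 + (-1002.8) = -7684.7
(Excluded from the trade balance — primary income: compensation earned by residents employed abroad 382.5, reinvested earnings on direct investment abroad 220.6, profits repatriated by foreign-owned firms operating domestically 924.4, compensation paid to foreign seasonal workers 306.9, dividends paid to foreign shareholders of resident firms 428.3; capital account: acquisition of foreign patents and trademarks (non-produced assets) 226.3, capital transfers received from emigrants 182.0; financial account: foreign purchases of equities on the domestic stock exchange 1416.9, new loans extended by domestic banks to foreign borrowers 1005.2, borrowing by resident firms from foreign banks 668.3; secondary income: personal remittances sent abroad by immigrant workers 480.3.)

-7684.7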